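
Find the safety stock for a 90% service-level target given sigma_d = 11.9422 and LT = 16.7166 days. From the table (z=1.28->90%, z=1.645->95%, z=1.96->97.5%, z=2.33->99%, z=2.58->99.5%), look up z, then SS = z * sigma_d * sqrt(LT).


From the table, SL = 90% corresponds to z = 1.28
sqrt(LT) = sqrt(16.7166) = 4.0886
SS = 1.28 * 11.9422 * 4.0886 = 62.4983

62.4983 units


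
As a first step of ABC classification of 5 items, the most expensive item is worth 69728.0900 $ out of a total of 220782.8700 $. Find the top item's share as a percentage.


Top item = 69728.0900
Total = 220782.8700
Percentage = 69728.0900 / 220782.8700 * 100 = 31.5822

31.5822%


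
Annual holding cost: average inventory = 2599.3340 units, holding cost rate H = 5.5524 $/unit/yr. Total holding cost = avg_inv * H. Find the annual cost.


Cost = 2599.3340 * 5.5524 = 14432.5421

14432.5421 $/yr


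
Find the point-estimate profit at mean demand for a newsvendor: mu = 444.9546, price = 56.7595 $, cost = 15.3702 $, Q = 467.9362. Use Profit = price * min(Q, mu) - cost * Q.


Sales at mu = min(467.9362, 444.9546) = 444.9546
Revenue = 56.7595 * 444.9546 = 25255.4006
Total cost = 15.3702 * 467.9362 = 7192.2730
Profit = 25255.4006 - 7192.2730 = 18063.1276

18063.1276 $


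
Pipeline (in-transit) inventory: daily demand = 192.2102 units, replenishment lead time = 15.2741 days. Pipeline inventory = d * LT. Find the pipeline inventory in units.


Pipeline = 192.2102 * 15.2741 = 2935.8378

2935.8378 units


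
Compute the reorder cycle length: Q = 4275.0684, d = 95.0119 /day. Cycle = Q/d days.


Cycle = 4275.0684 / 95.0119 = 44.9951

44.9951 days


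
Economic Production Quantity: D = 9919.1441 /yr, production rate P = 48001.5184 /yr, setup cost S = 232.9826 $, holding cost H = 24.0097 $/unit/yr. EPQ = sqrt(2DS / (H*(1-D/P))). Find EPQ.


1 - D/P = 1 - 0.2066 = 0.7934
H*(1-D/P) = 19.0483
2DS = 4621975.9644
EPQ = sqrt(242645.3132) = 492.5904

492.5904 units


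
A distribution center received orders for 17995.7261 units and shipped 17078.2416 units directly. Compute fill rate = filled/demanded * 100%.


FR = 17078.2416 / 17995.7261 * 100 = 94.9017

94.9017%


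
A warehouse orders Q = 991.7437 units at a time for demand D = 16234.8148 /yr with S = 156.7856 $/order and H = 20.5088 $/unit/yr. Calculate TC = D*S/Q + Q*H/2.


Ordering cost = D*S/Q = 2566.5756
Holding cost = Q*H/2 = 10169.7366
TC = 2566.5756 + 10169.7366 = 12736.3122

12736.3122 $/yr


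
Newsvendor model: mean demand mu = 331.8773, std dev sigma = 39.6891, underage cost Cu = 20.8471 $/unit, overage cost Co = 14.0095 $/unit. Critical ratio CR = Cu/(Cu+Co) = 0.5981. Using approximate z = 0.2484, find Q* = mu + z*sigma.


CR = Cu/(Cu+Co) = 20.8471/(20.8471+14.0095) = 0.5981
z = 0.2484
Q* = 331.8773 + 0.2484 * 39.6891 = 341.7361

341.7361 units


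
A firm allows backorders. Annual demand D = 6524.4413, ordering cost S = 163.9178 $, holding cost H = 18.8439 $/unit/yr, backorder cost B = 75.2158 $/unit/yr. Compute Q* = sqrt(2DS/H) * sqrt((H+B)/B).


sqrt(2DS/H) = 336.9103
sqrt((H+B)/B) = 1.1183
Q* = 336.9103 * 1.1183 = 376.7572

376.7572 units


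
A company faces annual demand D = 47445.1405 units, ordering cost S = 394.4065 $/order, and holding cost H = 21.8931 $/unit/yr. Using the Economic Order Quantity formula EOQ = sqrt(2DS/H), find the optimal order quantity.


2*D*S = 2 * 47445.1405 * 394.4065 = 37425343.6132
2*D*S/H = 1709458.3962
EOQ = sqrt(1709458.3962) = 1307.4626

1307.4626 units


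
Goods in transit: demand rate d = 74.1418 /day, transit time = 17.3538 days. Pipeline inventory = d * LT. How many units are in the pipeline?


Pipeline = 74.1418 * 17.3538 = 1286.6420

1286.6420 units


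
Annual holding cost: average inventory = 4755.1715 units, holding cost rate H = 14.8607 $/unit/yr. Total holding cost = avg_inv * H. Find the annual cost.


Cost = 4755.1715 * 14.8607 = 70665.1771

70665.1771 $/yr


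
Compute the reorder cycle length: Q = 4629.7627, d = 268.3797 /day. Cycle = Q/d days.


Cycle = 4629.7627 / 268.3797 = 17.2508

17.2508 days


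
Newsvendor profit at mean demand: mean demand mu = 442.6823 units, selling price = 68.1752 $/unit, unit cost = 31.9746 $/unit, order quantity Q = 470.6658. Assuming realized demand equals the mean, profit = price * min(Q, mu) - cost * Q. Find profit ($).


Sales at mu = min(470.6658, 442.6823) = 442.6823
Revenue = 68.1752 * 442.6823 = 30179.9543
Total cost = 31.9746 * 470.6658 = 15049.3507
Profit = 30179.9543 - 15049.3507 = 15130.6037

15130.6037 $


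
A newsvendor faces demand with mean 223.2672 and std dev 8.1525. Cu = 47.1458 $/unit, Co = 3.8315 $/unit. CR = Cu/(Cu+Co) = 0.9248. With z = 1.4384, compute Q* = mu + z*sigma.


CR = Cu/(Cu+Co) = 47.1458/(47.1458+3.8315) = 0.9248
z = 1.4384
Q* = 223.2672 + 1.4384 * 8.1525 = 234.9938

234.9938 units


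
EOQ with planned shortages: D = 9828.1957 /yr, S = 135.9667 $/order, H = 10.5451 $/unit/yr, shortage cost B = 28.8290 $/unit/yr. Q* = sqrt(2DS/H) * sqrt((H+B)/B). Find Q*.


sqrt(2DS/H) = 503.4343
sqrt((H+B)/B) = 1.1687
Q* = 503.4343 * 1.1687 = 588.3467

588.3467 units


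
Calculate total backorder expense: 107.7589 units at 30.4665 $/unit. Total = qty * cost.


Total = 107.7589 * 30.4665 = 3283.0365

3283.0365 $


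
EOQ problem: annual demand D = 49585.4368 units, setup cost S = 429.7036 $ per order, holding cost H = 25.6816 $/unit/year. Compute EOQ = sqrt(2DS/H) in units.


2*D*S = 2 * 49585.4368 * 429.7036 = 42614081.4011
2*D*S/H = 1659323.4612
EOQ = sqrt(1659323.4612) = 1288.1473

1288.1473 units


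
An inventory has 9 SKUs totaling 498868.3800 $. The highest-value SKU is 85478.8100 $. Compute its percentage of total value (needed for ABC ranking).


Top item = 85478.8100
Total = 498868.3800
Percentage = 85478.8100 / 498868.3800 * 100 = 17.1345

17.1345%


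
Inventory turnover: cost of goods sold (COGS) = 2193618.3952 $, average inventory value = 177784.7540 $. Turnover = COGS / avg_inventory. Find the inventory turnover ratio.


Turnover = 2193618.3952 / 177784.7540 = 12.3386

12.3386


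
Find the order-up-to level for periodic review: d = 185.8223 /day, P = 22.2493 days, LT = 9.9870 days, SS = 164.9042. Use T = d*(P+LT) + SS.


P + LT = 32.2363
d*(P+LT) = 185.8223 * 32.2363 = 5990.2234
T = 5990.2234 + 164.9042 = 6155.1276

6155.1276 units


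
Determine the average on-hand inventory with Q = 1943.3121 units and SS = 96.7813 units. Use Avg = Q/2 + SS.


Q/2 = 971.6561
Avg = 971.6561 + 96.7813 = 1068.4374

1068.4374 units


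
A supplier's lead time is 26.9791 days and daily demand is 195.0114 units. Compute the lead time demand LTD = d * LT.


LTD = 195.0114 * 26.9791 = 5261.2321

5261.2321 units


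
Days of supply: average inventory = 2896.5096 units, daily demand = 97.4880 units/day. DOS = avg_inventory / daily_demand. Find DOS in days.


DOS = 2896.5096 / 97.4880 = 29.7114

29.7114 days


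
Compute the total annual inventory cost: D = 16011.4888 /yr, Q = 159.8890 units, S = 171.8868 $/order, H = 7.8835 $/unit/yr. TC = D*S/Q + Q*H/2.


Ordering cost = D*S/Q = 17212.9638
Holding cost = Q*H/2 = 630.2425
TC = 17212.9638 + 630.2425 = 17843.2063

17843.2063 $/yr


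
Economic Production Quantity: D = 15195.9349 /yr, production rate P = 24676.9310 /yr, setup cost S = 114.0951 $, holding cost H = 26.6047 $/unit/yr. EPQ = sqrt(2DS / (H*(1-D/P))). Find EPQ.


1 - D/P = 1 - 0.6158 = 0.3842
H*(1-D/P) = 10.2217
2DS = 3467563.4240
EPQ = sqrt(339237.0095) = 582.4406

582.4406 units


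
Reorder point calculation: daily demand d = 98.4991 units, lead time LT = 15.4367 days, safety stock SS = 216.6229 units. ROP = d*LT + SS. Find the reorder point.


d*LT = 98.4991 * 15.4367 = 1520.5011
ROP = 1520.5011 + 216.6229 = 1737.1240

1737.1240 units


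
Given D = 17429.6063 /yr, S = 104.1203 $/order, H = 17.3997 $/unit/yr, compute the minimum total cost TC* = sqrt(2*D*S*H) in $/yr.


2*D*S*H = 63153110.2565
TC* = sqrt(63153110.2565) = 7946.8931

7946.8931 $/yr


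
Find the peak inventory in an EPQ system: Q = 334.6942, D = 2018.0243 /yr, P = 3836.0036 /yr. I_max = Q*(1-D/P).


D/P = 0.5261
1 - D/P = 0.4739
I_max = 334.6942 * 0.4739 = 158.6201

158.6201 units


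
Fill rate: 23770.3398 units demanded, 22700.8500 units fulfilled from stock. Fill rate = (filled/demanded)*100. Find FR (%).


FR = 22700.8500 / 23770.3398 * 100 = 95.5007

95.5007%


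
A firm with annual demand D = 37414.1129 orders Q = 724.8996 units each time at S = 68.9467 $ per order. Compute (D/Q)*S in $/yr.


Number of orders = D/Q = 51.6128
Cost = 51.6128 * 68.9467 = 3558.5336

3558.5336 $/yr


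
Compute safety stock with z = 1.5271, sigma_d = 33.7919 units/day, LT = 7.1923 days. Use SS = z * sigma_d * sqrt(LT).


sqrt(LT) = sqrt(7.1923) = 2.6818
SS = 1.5271 * 33.7919 * 2.6818 = 138.3930

138.3930 units


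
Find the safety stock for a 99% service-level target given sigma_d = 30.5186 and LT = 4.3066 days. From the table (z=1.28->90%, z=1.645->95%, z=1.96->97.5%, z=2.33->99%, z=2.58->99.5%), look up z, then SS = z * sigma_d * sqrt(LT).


From the table, SL = 99% corresponds to z = 2.33
sqrt(LT) = sqrt(4.3066) = 2.0752
SS = 2.33 * 30.5186 * 2.0752 = 147.5665

147.5665 units


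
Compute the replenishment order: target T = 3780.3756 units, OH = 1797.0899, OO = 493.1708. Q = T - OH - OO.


Inventory position = OH + OO = 1797.0899 + 493.1708 = 2290.2607
Q = 3780.3756 - 2290.2607 = 1490.1149

1490.1149 units


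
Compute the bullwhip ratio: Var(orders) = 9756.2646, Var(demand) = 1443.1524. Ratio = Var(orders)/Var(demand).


BW = 9756.2646 / 1443.1524 = 6.7604

6.7604


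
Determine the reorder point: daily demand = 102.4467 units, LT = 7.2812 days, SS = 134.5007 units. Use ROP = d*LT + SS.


d*LT = 102.4467 * 7.2812 = 745.9349
ROP = 745.9349 + 134.5007 = 880.4356

880.4356 units


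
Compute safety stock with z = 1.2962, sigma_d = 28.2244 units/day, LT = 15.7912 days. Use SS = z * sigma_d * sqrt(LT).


sqrt(LT) = sqrt(15.7912) = 3.9738
SS = 1.2962 * 28.2244 * 3.9738 = 145.3799

145.3799 units


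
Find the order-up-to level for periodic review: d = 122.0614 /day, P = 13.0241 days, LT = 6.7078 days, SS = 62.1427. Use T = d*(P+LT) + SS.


P + LT = 19.7319
d*(P+LT) = 122.0614 * 19.7319 = 2408.5033
T = 2408.5033 + 62.1427 = 2470.6460

2470.6460 units


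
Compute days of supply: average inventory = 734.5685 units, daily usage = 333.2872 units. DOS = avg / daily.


DOS = 734.5685 / 333.2872 = 2.2040

2.2040 days


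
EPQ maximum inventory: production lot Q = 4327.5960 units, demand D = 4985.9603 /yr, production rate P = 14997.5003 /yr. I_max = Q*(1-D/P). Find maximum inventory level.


D/P = 0.3325
1 - D/P = 0.6675
I_max = 4327.5960 * 0.6675 = 2888.8748

2888.8748 units


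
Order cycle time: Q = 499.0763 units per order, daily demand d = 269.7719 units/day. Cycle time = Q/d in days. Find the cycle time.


Cycle = 499.0763 / 269.7719 = 1.8500

1.8500 days


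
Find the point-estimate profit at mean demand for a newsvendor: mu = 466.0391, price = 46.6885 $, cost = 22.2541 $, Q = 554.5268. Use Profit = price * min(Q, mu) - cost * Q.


Sales at mu = min(554.5268, 466.0391) = 466.0391
Revenue = 46.6885 * 466.0391 = 21758.6665
Total cost = 22.2541 * 554.5268 = 12340.4949
Profit = 21758.6665 - 12340.4949 = 9418.1717

9418.1717 $


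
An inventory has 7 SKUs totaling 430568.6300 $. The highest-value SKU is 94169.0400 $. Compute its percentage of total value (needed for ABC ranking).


Top item = 94169.0400
Total = 430568.6300
Percentage = 94169.0400 / 430568.6300 * 100 = 21.8709

21.8709%


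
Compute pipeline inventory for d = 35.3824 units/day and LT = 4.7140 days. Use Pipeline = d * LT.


Pipeline = 35.3824 * 4.7140 = 166.7926

166.7926 units


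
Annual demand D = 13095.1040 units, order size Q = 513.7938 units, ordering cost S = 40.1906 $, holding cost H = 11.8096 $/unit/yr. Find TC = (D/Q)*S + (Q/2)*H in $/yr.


Ordering cost = D*S/Q = 1024.3411
Holding cost = Q*H/2 = 3033.8496
TC = 1024.3411 + 3033.8496 = 4058.1907

4058.1907 $/yr


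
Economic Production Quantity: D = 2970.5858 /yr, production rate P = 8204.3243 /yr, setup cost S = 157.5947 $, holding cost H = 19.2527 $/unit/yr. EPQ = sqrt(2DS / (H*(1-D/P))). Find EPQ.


1 - D/P = 1 - 0.3621 = 0.6379
H*(1-D/P) = 12.2818
2DS = 936297.1560
EPQ = sqrt(76234.7288) = 276.1064

276.1064 units


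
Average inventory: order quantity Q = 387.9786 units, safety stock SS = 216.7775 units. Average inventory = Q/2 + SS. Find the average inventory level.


Q/2 = 193.9893
Avg = 193.9893 + 216.7775 = 410.7668

410.7668 units


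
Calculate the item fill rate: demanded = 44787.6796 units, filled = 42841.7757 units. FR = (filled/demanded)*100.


FR = 42841.7757 / 44787.6796 * 100 = 95.6553

95.6553%


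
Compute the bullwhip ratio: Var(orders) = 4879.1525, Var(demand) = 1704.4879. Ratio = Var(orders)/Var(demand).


BW = 4879.1525 / 1704.4879 = 2.8625

2.8625


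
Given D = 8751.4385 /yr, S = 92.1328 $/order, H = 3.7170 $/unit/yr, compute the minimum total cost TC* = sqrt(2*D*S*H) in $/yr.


2*D*S*H = 5993993.5586
TC* = sqrt(5993993.5586) = 2448.2634

2448.2634 $/yr


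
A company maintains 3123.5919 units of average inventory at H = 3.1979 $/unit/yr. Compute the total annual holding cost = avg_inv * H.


Cost = 3123.5919 * 3.1979 = 9988.9345

9988.9345 $/yr


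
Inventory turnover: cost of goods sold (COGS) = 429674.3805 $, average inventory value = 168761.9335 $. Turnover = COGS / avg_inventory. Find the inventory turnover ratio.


Turnover = 429674.3805 / 168761.9335 = 2.5460

2.5460


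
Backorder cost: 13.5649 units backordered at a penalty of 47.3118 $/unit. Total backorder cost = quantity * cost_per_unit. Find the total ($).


Total = 13.5649 * 47.3118 = 641.7798

641.7798 $


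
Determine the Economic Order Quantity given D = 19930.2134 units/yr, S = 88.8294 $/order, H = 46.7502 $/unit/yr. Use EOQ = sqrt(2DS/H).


2*D*S = 2 * 19930.2134 * 88.8294 = 3540777.7964
2*D*S/H = 75738.2385
EOQ = sqrt(75738.2385) = 275.2058

275.2058 units


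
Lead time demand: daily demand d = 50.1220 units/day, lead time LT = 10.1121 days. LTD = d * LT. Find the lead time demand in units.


LTD = 50.1220 * 10.1121 = 506.8387

506.8387 units


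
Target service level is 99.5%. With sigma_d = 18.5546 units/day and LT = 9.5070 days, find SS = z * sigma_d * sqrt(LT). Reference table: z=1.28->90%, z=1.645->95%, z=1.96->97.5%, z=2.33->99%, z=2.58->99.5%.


From the table, SL = 99.5% corresponds to z = 2.58
sqrt(LT) = sqrt(9.5070) = 3.0833
SS = 2.58 * 18.5546 * 3.0833 = 147.6023

147.6023 units


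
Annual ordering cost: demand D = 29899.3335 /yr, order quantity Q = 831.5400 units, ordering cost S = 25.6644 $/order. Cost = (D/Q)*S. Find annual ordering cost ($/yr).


Number of orders = D/Q = 35.9566
Cost = 35.9566 * 25.6644 = 922.8040

922.8040 $/yr


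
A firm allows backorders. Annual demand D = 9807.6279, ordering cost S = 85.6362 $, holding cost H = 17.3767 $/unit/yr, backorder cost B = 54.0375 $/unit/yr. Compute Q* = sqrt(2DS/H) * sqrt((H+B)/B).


sqrt(2DS/H) = 310.9153
sqrt((H+B)/B) = 1.1496
Q* = 310.9153 * 1.1496 = 357.4265

357.4265 units


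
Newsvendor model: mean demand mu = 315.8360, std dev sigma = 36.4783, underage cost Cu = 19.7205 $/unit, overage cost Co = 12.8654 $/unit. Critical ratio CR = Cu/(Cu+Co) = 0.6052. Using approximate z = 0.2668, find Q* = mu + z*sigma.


CR = Cu/(Cu+Co) = 19.7205/(19.7205+12.8654) = 0.6052
z = 0.2668
Q* = 315.8360 + 0.2668 * 36.4783 = 325.5684

325.5684 units


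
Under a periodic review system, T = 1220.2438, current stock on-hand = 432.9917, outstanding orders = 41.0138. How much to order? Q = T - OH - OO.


Inventory position = OH + OO = 432.9917 + 41.0138 = 474.0055
Q = 1220.2438 - 474.0055 = 746.2383

746.2383 units


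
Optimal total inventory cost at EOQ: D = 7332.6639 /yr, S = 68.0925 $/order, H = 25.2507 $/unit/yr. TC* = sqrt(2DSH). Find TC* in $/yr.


2*D*S*H = 25215319.5580
TC* = sqrt(25215319.5580) = 5021.4858

5021.4858 $/yr


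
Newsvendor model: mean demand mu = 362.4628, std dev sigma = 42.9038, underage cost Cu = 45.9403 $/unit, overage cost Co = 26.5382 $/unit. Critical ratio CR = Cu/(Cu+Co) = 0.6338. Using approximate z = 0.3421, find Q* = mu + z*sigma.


CR = Cu/(Cu+Co) = 45.9403/(45.9403+26.5382) = 0.6338
z = 0.3421
Q* = 362.4628 + 0.3421 * 42.9038 = 377.1402

377.1402 units


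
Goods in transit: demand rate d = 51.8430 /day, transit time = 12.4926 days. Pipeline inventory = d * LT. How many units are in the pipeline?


Pipeline = 51.8430 * 12.4926 = 647.6539

647.6539 units


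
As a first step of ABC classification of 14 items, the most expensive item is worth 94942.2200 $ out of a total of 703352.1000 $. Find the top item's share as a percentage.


Top item = 94942.2200
Total = 703352.1000
Percentage = 94942.2200 / 703352.1000 * 100 = 13.4985

13.4985%


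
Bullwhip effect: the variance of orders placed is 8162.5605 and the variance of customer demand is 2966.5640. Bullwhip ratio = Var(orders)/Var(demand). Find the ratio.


BW = 8162.5605 / 2966.5640 = 2.7515

2.7515


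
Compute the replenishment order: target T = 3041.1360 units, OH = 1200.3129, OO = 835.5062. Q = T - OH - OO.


Inventory position = OH + OO = 1200.3129 + 835.5062 = 2035.8191
Q = 3041.1360 - 2035.8191 = 1005.3169

1005.3169 units


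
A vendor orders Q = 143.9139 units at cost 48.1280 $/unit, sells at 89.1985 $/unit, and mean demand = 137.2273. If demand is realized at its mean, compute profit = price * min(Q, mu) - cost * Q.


Sales at mu = min(143.9139, 137.2273) = 137.2273
Revenue = 89.1985 * 137.2273 = 12240.4693
Total cost = 48.1280 * 143.9139 = 6926.2882
Profit = 12240.4693 - 6926.2882 = 5314.1811

5314.1811 $


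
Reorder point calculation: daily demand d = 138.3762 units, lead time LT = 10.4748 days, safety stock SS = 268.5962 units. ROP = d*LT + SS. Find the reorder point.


d*LT = 138.3762 * 10.4748 = 1449.4630
ROP = 1449.4630 + 268.5962 = 1718.0592

1718.0592 units


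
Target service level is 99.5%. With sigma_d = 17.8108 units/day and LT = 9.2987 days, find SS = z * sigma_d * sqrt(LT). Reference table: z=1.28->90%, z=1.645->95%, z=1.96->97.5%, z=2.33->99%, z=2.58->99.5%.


From the table, SL = 99.5% corresponds to z = 2.58
sqrt(LT) = sqrt(9.2987) = 3.0494
SS = 2.58 * 17.8108 * 3.0494 = 140.1246

140.1246 units


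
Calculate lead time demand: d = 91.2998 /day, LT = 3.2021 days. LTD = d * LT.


LTD = 91.2998 * 3.2021 = 292.3511

292.3511 units


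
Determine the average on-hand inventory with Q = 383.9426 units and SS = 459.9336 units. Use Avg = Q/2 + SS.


Q/2 = 191.9713
Avg = 191.9713 + 459.9336 = 651.9049

651.9049 units


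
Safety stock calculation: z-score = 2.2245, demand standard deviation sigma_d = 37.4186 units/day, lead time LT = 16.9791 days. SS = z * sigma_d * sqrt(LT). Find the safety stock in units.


sqrt(LT) = sqrt(16.9791) = 4.1206
SS = 2.2245 * 37.4186 * 4.1206 = 342.9867

342.9867 units


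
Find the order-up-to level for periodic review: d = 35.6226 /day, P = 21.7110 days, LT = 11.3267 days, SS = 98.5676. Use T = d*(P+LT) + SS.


P + LT = 33.0377
d*(P+LT) = 35.6226 * 33.0377 = 1176.8888
T = 1176.8888 + 98.5676 = 1275.4564

1275.4564 units


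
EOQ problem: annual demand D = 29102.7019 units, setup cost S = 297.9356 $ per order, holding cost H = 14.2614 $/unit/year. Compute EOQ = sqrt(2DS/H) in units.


2*D*S = 2 * 29102.7019 * 297.9356 = 17341461.9044
2*D*S/H = 1215971.9175
EOQ = sqrt(1215971.9175) = 1102.7112

1102.7112 units


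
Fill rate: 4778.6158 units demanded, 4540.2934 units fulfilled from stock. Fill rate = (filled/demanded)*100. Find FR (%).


FR = 4540.2934 / 4778.6158 * 100 = 95.0127

95.0127%


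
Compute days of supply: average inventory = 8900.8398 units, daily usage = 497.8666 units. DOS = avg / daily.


DOS = 8900.8398 / 497.8666 = 17.8780

17.8780 days


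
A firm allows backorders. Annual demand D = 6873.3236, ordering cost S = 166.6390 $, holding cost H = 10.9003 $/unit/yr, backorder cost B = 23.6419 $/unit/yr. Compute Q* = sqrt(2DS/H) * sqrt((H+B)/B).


sqrt(2DS/H) = 458.4242
sqrt((H+B)/B) = 1.2087
Q* = 458.4242 * 1.2087 = 554.1168

554.1168 units


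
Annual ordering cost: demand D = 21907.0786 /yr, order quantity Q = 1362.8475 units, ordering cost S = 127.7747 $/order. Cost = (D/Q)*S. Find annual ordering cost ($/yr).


Number of orders = D/Q = 16.0745
Cost = 16.0745 * 127.7747 = 2053.9131

2053.9131 $/yr


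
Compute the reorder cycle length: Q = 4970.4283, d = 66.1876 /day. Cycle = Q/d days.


Cycle = 4970.4283 / 66.1876 = 75.0961

75.0961 days


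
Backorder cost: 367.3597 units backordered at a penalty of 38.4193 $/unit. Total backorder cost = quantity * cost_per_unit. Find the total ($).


Total = 367.3597 * 38.4193 = 14113.7025

14113.7025 $


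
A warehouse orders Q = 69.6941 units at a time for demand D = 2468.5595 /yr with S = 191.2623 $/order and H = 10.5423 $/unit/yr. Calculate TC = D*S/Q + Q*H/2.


Ordering cost = D*S/Q = 6774.4955
Holding cost = Q*H/2 = 367.3681
TC = 6774.4955 + 367.3681 = 7141.8636

7141.8636 $/yr


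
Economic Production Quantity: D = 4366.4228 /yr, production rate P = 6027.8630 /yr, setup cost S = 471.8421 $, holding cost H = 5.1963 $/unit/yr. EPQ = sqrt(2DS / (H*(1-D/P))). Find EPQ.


1 - D/P = 1 - 0.7244 = 0.2756
H*(1-D/P) = 1.4322
2DS = 4120524.2069
EPQ = sqrt(2876980.4599) = 1696.1664

1696.1664 units


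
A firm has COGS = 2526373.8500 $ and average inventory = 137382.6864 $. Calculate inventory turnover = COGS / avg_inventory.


Turnover = 2526373.8500 / 137382.6864 = 18.3893

18.3893


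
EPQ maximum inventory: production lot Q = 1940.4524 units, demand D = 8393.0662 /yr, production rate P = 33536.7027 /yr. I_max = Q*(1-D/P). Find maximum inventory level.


D/P = 0.2503
1 - D/P = 0.7497
I_max = 1940.4524 * 0.7497 = 1454.8249

1454.8249 units


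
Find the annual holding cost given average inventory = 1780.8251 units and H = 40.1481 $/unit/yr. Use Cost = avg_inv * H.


Cost = 1780.8251 * 40.1481 = 71496.7442

71496.7442 $/yr


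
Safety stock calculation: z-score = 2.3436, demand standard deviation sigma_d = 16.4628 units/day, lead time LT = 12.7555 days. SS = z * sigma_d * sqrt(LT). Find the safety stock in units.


sqrt(LT) = sqrt(12.7555) = 3.5715
SS = 2.3436 * 16.4628 * 3.5715 = 137.7958

137.7958 units


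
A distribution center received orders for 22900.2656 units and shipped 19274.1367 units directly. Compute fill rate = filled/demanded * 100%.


FR = 19274.1367 / 22900.2656 * 100 = 84.1656

84.1656%


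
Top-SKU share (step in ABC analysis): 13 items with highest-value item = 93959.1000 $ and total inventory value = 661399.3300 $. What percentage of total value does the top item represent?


Top item = 93959.1000
Total = 661399.3300
Percentage = 93959.1000 / 661399.3300 * 100 = 14.2061

14.2061%


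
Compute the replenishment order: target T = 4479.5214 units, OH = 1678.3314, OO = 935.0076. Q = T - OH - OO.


Inventory position = OH + OO = 1678.3314 + 935.0076 = 2613.3390
Q = 4479.5214 - 2613.3390 = 1866.1824

1866.1824 units


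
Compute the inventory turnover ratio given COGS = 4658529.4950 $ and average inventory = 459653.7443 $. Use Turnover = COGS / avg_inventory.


Turnover = 4658529.4950 / 459653.7443 = 10.1349

10.1349


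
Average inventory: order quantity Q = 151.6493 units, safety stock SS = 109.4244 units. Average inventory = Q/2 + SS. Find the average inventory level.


Q/2 = 75.8247
Avg = 75.8247 + 109.4244 = 185.2491

185.2491 units


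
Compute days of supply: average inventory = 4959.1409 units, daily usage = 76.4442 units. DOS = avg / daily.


DOS = 4959.1409 / 76.4442 = 64.8727

64.8727 days


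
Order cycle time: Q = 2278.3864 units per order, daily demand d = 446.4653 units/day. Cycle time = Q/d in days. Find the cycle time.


Cycle = 2278.3864 / 446.4653 = 5.1032

5.1032 days


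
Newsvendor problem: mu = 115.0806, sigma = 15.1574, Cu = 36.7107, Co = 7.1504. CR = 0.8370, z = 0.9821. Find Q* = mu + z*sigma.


CR = Cu/(Cu+Co) = 36.7107/(36.7107+7.1504) = 0.8370
z = 0.9821
Q* = 115.0806 + 0.9821 * 15.1574 = 129.9667

129.9667 units


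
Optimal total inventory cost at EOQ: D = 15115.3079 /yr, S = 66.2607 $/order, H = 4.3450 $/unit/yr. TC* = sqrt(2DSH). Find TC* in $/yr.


2*D*S*H = 8703477.1661
TC* = sqrt(8703477.1661) = 2950.1656

2950.1656 $/yr


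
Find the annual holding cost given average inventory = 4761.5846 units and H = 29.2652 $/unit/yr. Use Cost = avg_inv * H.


Cost = 4761.5846 * 29.2652 = 139348.7256

139348.7256 $/yr


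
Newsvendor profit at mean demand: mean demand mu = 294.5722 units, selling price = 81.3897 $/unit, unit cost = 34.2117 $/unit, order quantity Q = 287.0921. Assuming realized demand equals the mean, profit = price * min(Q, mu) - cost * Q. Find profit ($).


Sales at mu = min(287.0921, 294.5722) = 287.0921
Revenue = 81.3897 * 287.0921 = 23366.3399
Total cost = 34.2117 * 287.0921 = 9821.9088
Profit = 23366.3399 - 9821.9088 = 13544.4311

13544.4311 $


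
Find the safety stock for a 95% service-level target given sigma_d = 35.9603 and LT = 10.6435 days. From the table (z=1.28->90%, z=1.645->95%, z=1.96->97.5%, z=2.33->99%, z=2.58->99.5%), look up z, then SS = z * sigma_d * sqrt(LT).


From the table, SL = 95% corresponds to z = 1.645
sqrt(LT) = sqrt(10.6435) = 3.2624
SS = 1.645 * 35.9603 * 3.2624 = 192.9885

192.9885 units


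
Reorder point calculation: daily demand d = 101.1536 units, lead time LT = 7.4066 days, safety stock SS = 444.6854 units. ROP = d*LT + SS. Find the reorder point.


d*LT = 101.1536 * 7.4066 = 749.2043
ROP = 749.2043 + 444.6854 = 1193.8897

1193.8897 units


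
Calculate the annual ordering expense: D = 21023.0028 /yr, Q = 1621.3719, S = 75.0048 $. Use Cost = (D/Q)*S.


Number of orders = D/Q = 12.9662
Cost = 12.9662 * 75.0048 = 972.5259

972.5259 $/yr


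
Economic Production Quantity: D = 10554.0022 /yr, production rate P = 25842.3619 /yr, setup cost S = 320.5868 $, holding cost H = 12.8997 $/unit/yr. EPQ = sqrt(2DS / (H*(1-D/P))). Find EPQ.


1 - D/P = 1 - 0.4084 = 0.5916
H*(1-D/P) = 7.6315
2DS = 6766947.5850
EPQ = sqrt(886715.9372) = 941.6560

941.6560 units


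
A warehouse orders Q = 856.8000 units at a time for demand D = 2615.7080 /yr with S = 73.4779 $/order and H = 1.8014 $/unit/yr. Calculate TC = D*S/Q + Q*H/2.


Ordering cost = D*S/Q = 224.3192
Holding cost = Q*H/2 = 771.7198
TC = 224.3192 + 771.7198 = 996.0390

996.0390 $/yr


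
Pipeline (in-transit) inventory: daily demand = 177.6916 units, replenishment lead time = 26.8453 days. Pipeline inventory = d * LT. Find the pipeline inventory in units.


Pipeline = 177.6916 * 26.8453 = 4770.1843

4770.1843 units


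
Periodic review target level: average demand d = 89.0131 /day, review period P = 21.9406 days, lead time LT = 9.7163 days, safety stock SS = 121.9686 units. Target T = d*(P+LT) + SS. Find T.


P + LT = 31.6569
d*(P+LT) = 89.0131 * 31.6569 = 2817.8788
T = 2817.8788 + 121.9686 = 2939.8474

2939.8474 units


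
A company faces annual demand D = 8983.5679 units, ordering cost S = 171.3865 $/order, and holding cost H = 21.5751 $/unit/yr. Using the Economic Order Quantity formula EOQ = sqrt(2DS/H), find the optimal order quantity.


2*D*S = 2 * 8983.5679 * 171.3865 = 3079324.5198
2*D*S/H = 142725.8516
EOQ = sqrt(142725.8516) = 377.7908

377.7908 units


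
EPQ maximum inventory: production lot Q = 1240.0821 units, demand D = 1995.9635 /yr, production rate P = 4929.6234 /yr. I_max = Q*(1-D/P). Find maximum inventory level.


D/P = 0.4049
1 - D/P = 0.5951
I_max = 1240.0821 * 0.5951 = 737.9832

737.9832 units


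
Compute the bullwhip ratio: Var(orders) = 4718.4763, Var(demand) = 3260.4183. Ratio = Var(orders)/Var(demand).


BW = 4718.4763 / 3260.4183 = 1.4472

1.4472


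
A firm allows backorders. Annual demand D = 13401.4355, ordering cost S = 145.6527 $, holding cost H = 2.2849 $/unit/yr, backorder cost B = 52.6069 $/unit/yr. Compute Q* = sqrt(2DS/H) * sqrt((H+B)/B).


sqrt(2DS/H) = 1307.1226
sqrt((H+B)/B) = 1.0215
Q* = 1307.1226 * 1.0215 = 1335.2073

1335.2073 units


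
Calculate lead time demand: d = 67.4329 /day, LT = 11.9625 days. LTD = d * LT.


LTD = 67.4329 * 11.9625 = 806.6661

806.6661 units


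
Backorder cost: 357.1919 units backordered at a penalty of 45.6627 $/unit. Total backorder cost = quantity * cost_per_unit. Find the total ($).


Total = 357.1919 * 45.6627 = 16310.3466

16310.3466 $


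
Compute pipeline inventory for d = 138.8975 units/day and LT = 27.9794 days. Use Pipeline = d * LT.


Pipeline = 138.8975 * 27.9794 = 3886.2687

3886.2687 units


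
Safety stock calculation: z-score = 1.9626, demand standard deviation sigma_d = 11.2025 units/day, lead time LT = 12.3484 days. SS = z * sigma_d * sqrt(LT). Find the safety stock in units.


sqrt(LT) = sqrt(12.3484) = 3.5140
SS = 1.9626 * 11.2025 * 3.5140 = 77.2595

77.2595 units


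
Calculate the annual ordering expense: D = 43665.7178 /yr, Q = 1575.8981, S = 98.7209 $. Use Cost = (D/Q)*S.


Number of orders = D/Q = 27.7085
Cost = 27.7085 * 98.7209 = 2735.4046

2735.4046 $/yr


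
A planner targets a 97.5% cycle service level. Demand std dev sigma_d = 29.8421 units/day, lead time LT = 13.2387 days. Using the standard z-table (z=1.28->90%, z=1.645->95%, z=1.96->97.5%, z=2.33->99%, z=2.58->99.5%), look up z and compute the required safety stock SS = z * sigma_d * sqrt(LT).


From the table, SL = 97.5% corresponds to z = 1.96
sqrt(LT) = sqrt(13.2387) = 3.6385
SS = 1.96 * 29.8421 * 3.6385 = 212.8179

212.8179 units


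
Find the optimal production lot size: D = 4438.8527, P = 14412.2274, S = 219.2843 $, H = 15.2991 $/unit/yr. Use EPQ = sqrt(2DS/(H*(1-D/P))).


1 - D/P = 1 - 0.3080 = 0.6920
H*(1-D/P) = 10.5871
2DS = 1946741.4142
EPQ = sqrt(183878.6704) = 428.8108

428.8108 units


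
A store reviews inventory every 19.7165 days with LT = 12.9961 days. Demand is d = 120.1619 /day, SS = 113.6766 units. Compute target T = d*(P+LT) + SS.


P + LT = 32.7126
d*(P+LT) = 120.1619 * 32.7126 = 3930.8082
T = 3930.8082 + 113.6766 = 4044.4848

4044.4848 units


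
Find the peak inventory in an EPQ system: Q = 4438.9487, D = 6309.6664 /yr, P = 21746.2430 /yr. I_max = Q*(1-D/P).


D/P = 0.2901
1 - D/P = 0.7099
I_max = 4438.9487 * 0.7099 = 3150.9890

3150.9890 units


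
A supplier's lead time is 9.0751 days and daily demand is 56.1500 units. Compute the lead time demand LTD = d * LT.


LTD = 56.1500 * 9.0751 = 509.5669

509.5669 units


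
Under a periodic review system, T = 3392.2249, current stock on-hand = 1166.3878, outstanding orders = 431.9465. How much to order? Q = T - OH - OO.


Inventory position = OH + OO = 1166.3878 + 431.9465 = 1598.3343
Q = 3392.2249 - 1598.3343 = 1793.8906

1793.8906 units


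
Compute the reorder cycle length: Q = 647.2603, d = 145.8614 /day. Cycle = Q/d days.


Cycle = 647.2603 / 145.8614 = 4.4375

4.4375 days


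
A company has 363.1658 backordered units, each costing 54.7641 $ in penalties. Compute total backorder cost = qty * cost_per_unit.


Total = 363.1658 * 54.7641 = 19888.4482

19888.4482 $


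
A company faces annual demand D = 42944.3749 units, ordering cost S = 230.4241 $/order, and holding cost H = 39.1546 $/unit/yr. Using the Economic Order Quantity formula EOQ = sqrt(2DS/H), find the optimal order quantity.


2*D*S = 2 * 42944.3749 * 230.4241 = 19790837.8728
2*D*S/H = 505453.7110
EOQ = sqrt(505453.7110) = 710.9527

710.9527 units


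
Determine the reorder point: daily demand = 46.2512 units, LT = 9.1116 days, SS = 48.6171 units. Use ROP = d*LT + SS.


d*LT = 46.2512 * 9.1116 = 421.4224
ROP = 421.4224 + 48.6171 = 470.0395

470.0395 units


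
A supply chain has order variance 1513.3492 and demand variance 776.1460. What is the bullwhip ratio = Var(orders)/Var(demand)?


BW = 1513.3492 / 776.1460 = 1.9498

1.9498


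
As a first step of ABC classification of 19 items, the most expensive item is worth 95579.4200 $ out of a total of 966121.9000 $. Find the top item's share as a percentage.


Top item = 95579.4200
Total = 966121.9000
Percentage = 95579.4200 / 966121.9000 * 100 = 9.8931

9.8931%


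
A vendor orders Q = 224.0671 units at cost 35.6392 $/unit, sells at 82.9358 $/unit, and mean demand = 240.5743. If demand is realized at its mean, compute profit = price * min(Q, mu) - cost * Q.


Sales at mu = min(224.0671, 240.5743) = 224.0671
Revenue = 82.9358 * 224.0671 = 18583.1842
Total cost = 35.6392 * 224.0671 = 7985.5722
Profit = 18583.1842 - 7985.5722 = 10597.6120

10597.6120 $


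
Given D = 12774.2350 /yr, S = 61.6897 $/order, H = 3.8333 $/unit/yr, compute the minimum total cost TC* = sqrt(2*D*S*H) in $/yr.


2*D*S*H = 6041577.6882
TC* = sqrt(6041577.6882) = 2457.9621

2457.9621 $/yr


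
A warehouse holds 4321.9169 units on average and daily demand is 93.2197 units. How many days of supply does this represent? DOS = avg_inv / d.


DOS = 4321.9169 / 93.2197 = 46.3627

46.3627 days


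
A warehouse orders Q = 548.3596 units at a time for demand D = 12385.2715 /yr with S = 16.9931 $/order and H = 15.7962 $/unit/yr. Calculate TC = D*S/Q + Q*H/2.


Ordering cost = D*S/Q = 383.8068
Holding cost = Q*H/2 = 4330.9990
TC = 383.8068 + 4330.9990 = 4714.8058

4714.8058 $/yr


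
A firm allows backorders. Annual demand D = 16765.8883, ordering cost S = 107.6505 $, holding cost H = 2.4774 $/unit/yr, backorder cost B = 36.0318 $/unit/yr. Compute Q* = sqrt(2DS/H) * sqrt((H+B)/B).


sqrt(2DS/H) = 1207.0861
sqrt((H+B)/B) = 1.0338
Q* = 1207.0861 * 1.0338 = 1247.8935

1247.8935 units


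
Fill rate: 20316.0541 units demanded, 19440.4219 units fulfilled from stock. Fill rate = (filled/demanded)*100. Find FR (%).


FR = 19440.4219 / 20316.0541 * 100 = 95.6899

95.6899%


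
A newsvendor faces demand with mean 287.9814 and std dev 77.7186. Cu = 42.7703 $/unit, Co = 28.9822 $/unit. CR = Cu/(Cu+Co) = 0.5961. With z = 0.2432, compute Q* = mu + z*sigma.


CR = Cu/(Cu+Co) = 42.7703/(42.7703+28.9822) = 0.5961
z = 0.2432
Q* = 287.9814 + 0.2432 * 77.7186 = 306.8826

306.8826 units


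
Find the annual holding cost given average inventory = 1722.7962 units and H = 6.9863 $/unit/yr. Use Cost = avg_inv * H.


Cost = 1722.7962 * 6.9863 = 12035.9711

12035.9711 $/yr


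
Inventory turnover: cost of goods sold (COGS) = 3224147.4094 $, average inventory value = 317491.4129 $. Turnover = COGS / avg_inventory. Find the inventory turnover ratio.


Turnover = 3224147.4094 / 317491.4129 = 10.1551

10.1551


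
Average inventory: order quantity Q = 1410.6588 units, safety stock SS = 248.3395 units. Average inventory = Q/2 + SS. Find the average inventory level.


Q/2 = 705.3294
Avg = 705.3294 + 248.3395 = 953.6689

953.6689 units


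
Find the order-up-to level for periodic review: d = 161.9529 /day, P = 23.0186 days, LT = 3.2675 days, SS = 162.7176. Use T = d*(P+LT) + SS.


P + LT = 26.2861
d*(P+LT) = 161.9529 * 26.2861 = 4257.1101
T = 4257.1101 + 162.7176 = 4419.8277

4419.8277 units


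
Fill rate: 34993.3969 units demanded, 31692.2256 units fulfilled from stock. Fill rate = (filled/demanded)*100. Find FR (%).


FR = 31692.2256 / 34993.3969 * 100 = 90.5663

90.5663%


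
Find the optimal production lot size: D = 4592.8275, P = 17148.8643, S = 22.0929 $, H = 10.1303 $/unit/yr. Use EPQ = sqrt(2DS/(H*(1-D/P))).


1 - D/P = 1 - 0.2678 = 0.7322
H*(1-D/P) = 7.4172
2DS = 202937.7573
EPQ = sqrt(27360.4562) = 165.4100

165.4100 units


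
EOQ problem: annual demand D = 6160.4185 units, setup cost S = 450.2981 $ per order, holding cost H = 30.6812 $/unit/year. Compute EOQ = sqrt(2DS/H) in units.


2*D*S = 2 * 6160.4185 * 450.2981 = 5548049.4915
2*D*S/H = 180828.9601
EOQ = sqrt(180828.9601) = 425.2399

425.2399 units


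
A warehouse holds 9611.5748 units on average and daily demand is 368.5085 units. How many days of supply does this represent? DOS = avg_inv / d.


DOS = 9611.5748 / 368.5085 = 26.0824

26.0824 days


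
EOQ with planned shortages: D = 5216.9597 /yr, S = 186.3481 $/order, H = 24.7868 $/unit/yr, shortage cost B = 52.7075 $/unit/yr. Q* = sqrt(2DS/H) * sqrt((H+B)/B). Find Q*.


sqrt(2DS/H) = 280.0761
sqrt((H+B)/B) = 1.2125
Q* = 280.0761 * 1.2125 = 339.6055

339.6055 units


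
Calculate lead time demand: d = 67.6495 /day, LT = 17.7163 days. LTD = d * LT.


LTD = 67.6495 * 17.7163 = 1198.4988

1198.4988 units


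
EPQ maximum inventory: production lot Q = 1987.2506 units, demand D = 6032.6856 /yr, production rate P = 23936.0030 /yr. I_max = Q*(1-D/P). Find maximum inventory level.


D/P = 0.2520
1 - D/P = 0.7480
I_max = 1987.2506 * 0.7480 = 1486.3960

1486.3960 units


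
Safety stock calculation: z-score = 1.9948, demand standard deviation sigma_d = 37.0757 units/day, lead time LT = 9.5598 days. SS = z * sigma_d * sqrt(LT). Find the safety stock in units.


sqrt(LT) = sqrt(9.5598) = 3.0919
SS = 1.9948 * 37.0757 * 3.0919 = 228.6721

228.6721 units


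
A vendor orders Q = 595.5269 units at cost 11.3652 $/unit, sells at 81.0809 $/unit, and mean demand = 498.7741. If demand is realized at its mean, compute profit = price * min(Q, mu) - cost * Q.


Sales at mu = min(595.5269, 498.7741) = 498.7741
Revenue = 81.0809 * 498.7741 = 40441.0529
Total cost = 11.3652 * 595.5269 = 6768.2823
Profit = 40441.0529 - 6768.2823 = 33672.7706

33672.7706 $


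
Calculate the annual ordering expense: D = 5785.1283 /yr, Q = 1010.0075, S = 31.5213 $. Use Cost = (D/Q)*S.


Number of orders = D/Q = 5.7278
Cost = 5.7278 * 31.5213 = 180.5479

180.5479 $/yr


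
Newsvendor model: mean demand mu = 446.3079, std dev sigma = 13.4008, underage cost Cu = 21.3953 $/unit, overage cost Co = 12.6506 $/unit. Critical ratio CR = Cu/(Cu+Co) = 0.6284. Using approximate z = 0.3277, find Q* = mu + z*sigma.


CR = Cu/(Cu+Co) = 21.3953/(21.3953+12.6506) = 0.6284
z = 0.3277
Q* = 446.3079 + 0.3277 * 13.4008 = 450.6993

450.6993 units


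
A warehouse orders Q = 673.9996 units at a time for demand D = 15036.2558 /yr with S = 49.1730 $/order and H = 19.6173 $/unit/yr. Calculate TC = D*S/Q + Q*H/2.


Ordering cost = D*S/Q = 1097.0004
Holding cost = Q*H/2 = 6611.0262
TC = 1097.0004 + 6611.0262 = 7708.0265

7708.0265 $/yr


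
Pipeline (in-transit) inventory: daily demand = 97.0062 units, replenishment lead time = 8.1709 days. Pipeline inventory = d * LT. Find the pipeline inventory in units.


Pipeline = 97.0062 * 8.1709 = 792.6280

792.6280 units


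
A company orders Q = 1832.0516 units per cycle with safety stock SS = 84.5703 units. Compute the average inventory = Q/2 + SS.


Q/2 = 916.0258
Avg = 916.0258 + 84.5703 = 1000.5961

1000.5961 units


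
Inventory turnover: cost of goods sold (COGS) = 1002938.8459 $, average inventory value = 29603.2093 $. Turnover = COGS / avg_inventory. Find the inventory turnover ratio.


Turnover = 1002938.8459 / 29603.2093 = 33.8794

33.8794


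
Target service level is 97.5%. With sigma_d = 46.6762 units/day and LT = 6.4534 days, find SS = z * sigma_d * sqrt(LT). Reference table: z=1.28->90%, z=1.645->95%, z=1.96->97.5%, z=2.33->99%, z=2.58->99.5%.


From the table, SL = 97.5% corresponds to z = 1.96
sqrt(LT) = sqrt(6.4534) = 2.5404
SS = 1.96 * 46.6762 * 2.5404 = 232.4052

232.4052 units


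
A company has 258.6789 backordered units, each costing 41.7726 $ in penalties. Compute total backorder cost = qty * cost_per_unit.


Total = 258.6789 * 41.7726 = 10805.6902

10805.6902 $
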